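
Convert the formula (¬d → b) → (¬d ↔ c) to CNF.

(¬d → b) → (¬d ↔ c)
⇔ ¬(¬d → b) ∨ (¬d ↔ c)   [eliminate →]
⇔ ¬(¬¬d ∨ b) ∨ (¬d ↔ c)   [eliminate →]
⇔ ¬(¬¬d ∨ b) ∨ ((¬d → c) ∧ (c → ¬d))   [eliminate ↔]
⇔ ¬(¬¬d ∨ b) ∨ ((¬¬d ∨ c) ∧ (c → ¬d))   [eliminate →]
⇔ ¬(¬¬d ∨ b) ∨ ((¬¬d ∨ c) ∧ (¬c ∨ ¬d))   [eliminate →]
⇔ (¬¬¬d ∧ ¬b) ∨ ((¬¬d ∨ c) ∧ (¬c ∨ ¬d))   [De Morgan]
⇔ (¬d ∧ ¬b) ∨ ((¬¬d ∨ c) ∧ (¬c ∨ ¬d))   [double negation]
⇔ (¬d ∧ ¬b) ∨ ((d ∨ c) ∧ (¬c ∨ ¬d))   [double negation]
⇔ (¬d ∨ d ∨ c) ∧ (¬d ∨ ¬c ∨ ¬d) ∧ (¬b ∨ d ∨ c) ∧ (¬b ∨ ¬c ∨ ¬d)   [distribute ∨ over ∧]
⇔ (¬d ∨ ¬c) ∧ (¬b ∨ d ∨ c)   [simplify]

(¬d ∨ ¬c) ∧ (¬b ∨ d ∨ c)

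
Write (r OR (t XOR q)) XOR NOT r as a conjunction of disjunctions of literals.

(r OR (t XOR q)) XOR NOT r
= (r OR (t XOR q) OR NOT r) AND NOT ((r OR (t XOR q)) AND NOT r)   [expand XOR]
= (r OR ((t OR q) AND NOT (t AND q)) OR NOT r) AND NOT ((r OR (t XOR q)) AND NOT r)   [expand XOR]
= (r OR ((t OR q) AND NOT (t AND q)) OR NOT r) AND NOT ((r OR ((t OR q) AND NOT (t AND q))) AND NOT r)   [expand XOR]
= (r OR ((t OR q) AND (NOT t OR NOT q)) OR NOT r) AND NOT ((r OR ((t OR q) AND NOT (t AND q))) AND NOT r)   [De Morgan]
= (r OR ((t OR q) AND (NOT t OR NOT q)) OR NOT r) AND (NOT (r OR ((t OR q) AND NOT (t AND q))) OR NOT NOT r)   [De Morgan]
= (r OR ((t OR q) AND (NOT t OR NOT q)) OR NOT r) AND ((NOT r AND NOT ((t OR q) AND NOT (t AND q))) OR NOT NOT r)   [De Morgan]
= (r OR ((t OR q) AND (NOT t OR NOT q)) OR NOT r) AND ((NOT r AND (NOT (t OR q) OR NOT NOT (t AND q))) OR NOT NOT r)   [De Morgan]
= (r OR ((t OR q) AND (NOT t OR NOT q)) OR NOT r) AND ((NOT r AND ((NOT t AND NOT q) OR NOT NOT (t AND q))) OR NOT NOT r)   [De Morgan]
= (r OR ((t OR q) AND (NOT t OR NOT q)) OR NOT r) AND ((NOT r AND ((NOT t AND NOT q) OR (t AND q))) OR NOT NOT r)   [double negation]
= (r OR ((t OR q) AND (NOT t OR NOT q)) OR NOT r) AND ((NOT r AND ((NOT t AND NOT q) OR (t AND q))) OR r)   [double negation]
= (r OR t OR q OR NOT r) AND (r OR NOT t OR NOT q OR NOT r) AND (NOT r OR r) AND (NOT t OR t OR r) AND (NOT t OR q OR r) AND (NOT q OR t OR r) AND (NOT q OR q OR r)   [distribute OR over AND]
= (NOT t OR q OR r) AND (NOT q OR t OR r)   [simplify]

(NOT t OR q OR r) AND (NOT q OR t OR r)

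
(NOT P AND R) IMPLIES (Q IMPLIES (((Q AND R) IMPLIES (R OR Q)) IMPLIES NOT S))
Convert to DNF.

P OR NOT R OR NOT Q OR NOT S

(NOT P AND R) IMPLIES (Q IMPLIES (((Q AND R) IMPLIES (R OR Q)) IMPLIES NOT S))
≡ NOT (NOT P AND R) OR (Q IMPLIES (((Q AND R) IMPLIES (R OR Q)) IMPLIES NOT S))   [eliminate IMPLIES]
≡ NOT (NOT P AND R) OR NOT Q OR (((Q AND R) IMPLIES (R OR Q)) IMPLIES NOT S)   [eliminate IMPLIES]
≡ NOT (NOT P AND R) OR NOT Q OR NOT ((Q AND R) IMPLIES (R OR Q)) OR NOT S   [eliminate IMPLIES]
≡ NOT (NOT P AND R) OR NOT Q OR NOT (NOT (Q AND R) OR R OR Q) OR NOT S   [eliminate IMPLIES]
≡ NOT NOT P OR NOT R OR NOT Q OR NOT (NOT (Q AND R) OR R OR Q) OR NOT S   [De Morgan]
≡ P OR NOT R OR NOT Q OR NOT (NOT (Q AND R) OR R OR Q) OR NOT S   [double negation]
≡ P OR NOT R OR NOT Q OR (NOT NOT (Q AND R) AND NOT R AND NOT Q) OR NOT S   [De Morgan]
≡ P OR NOT R OR NOT Q OR (Q AND R AND NOT R AND NOT Q) OR NOT S   [double negation]
≡ P OR NOT R OR NOT Q OR NOT S   [simplify]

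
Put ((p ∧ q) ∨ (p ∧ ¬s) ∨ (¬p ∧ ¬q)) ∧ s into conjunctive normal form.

((p ∧ q) ∨ (p ∧ ¬s) ∨ (¬p ∧ ¬q)) ∧ s
≡ (p ∨ p ∨ ¬p) ∧ (p ∨ p ∨ ¬q) ∧ (p ∨ ¬s ∨ ¬p) ∧ (p ∨ ¬s ∨ ¬q) ∧ (q ∨ p ∨ ¬p) ∧ (q ∨ p ∨ ¬q) ∧ (q ∨ ¬s ∨ ¬p) ∧ (q ∨ ¬s ∨ ¬q) ∧ s   — distribute ∨ over ∧
≡ (p ∨ ¬q) ∧ (q ∨ ¬s ∨ ¬p) ∧ s   — simplify

(p ∨ ¬q) ∧ (q ∨ ¬s ∨ ¬p) ∧ s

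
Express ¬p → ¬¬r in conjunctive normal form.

p ∨ r

¬p → ¬¬r
⇔ ¬¬p ∨ ¬¬r   [eliminate →]
⇔ p ∨ ¬¬r   [double negation]
⇔ p ∨ r   [double negation]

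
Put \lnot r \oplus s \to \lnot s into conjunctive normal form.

\lnot s \lor \lnot r

\lnot r \oplus s \to \lnot s
≡ \lnot (\lnot r \oplus s) \lor \lnot s
≡ \lnot ((\lnot r \lor s) \land \lnot (\lnot r \land s)) \lor \lnot s
≡ \lnot (\lnot r \lor s) \lor \lnot \lnot (\lnot r \land s) \lor \lnot s
≡ \lnot \lnot r \land \lnot s \lor \lnot \lnot (\lnot r \land s) \lor \lnot s
≡ r \land \lnot s \lor \lnot \lnot (\lnot r \land s) \lor \lnot s
≡ r \land \lnot s \lor \lnot r \land s \lor \lnot s
≡ (r \lor \lnot r \lor \lnot s) \land (r \lor s \lor \lnot s) \land (\lnot s \lor \lnot r \lor \lnot s) \land (\lnot s \lor s \lor \lnot s)
≡ \lnot s \lor \lnot r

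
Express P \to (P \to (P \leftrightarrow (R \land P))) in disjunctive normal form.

\lnot P \lor (R \land P)

P \to (P \to (P \leftrightarrow (R \land P)))
= \lnot P \lor (P \to (P \leftrightarrow (R \land P)))   (eliminate \to)
= \lnot P \lor \lnot P \lor (P \leftrightarrow (R \land P))   (eliminate \to)
= \lnot P \lor \lnot P \lor ((P \to (R \land P)) \land ((R \land P) \to P))   (eliminate \leftrightarrow)
= \lnot P \lor \lnot P \lor ((\lnot P \lor (R \land P)) \land ((R \land P) \to P))   (eliminate \to)
= \lnot P \lor \lnot P \lor ((\lnot P \lor (R \land P)) \land (\lnot (R \land P) \lor P))   (eliminate \to)
= \lnot P \lor \lnot P \lor ((\lnot P \lor (R \land P)) \land (\lnot R \lor \lnot P \lor P))   (De Morgan)
= \lnot P \lor \lnot P \lor (\lnot P \land \lnot R) \lor (\lnot P \land \lnot P) \lor (\lnot P \land P) \lor (R \land P \land \lnot R) \lor (R \land P \land \lnot P) \lor (R \land P \land P)   (distribute \land over \lor)
= \lnot P \lor (R \land P)   (simplify)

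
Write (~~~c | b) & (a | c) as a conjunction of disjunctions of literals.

(~~~c | b) & (a | c)
= (~c | b) & (a | c)   — double negation

(~c | b) & (a | c)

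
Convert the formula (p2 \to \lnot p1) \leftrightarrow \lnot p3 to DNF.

(p2 \land p1 \land p3) \lor (\lnot p3 \land \lnot p2) \lor (\lnot p3 \land \lnot p1)

(p2 \to \lnot p1) \leftrightarrow \lnot p3
≡ ((p2 \to \lnot p1) \to \lnot p3) \land (\lnot p3 \to (p2 \to \lnot p1))   [eliminate \leftrightarrow]
≡ (\lnot (p2 \to \lnot p1) \lor \lnot p3) \land (\lnot p3 \to (p2 \to \lnot p1))   [eliminate \to]
≡ (\lnot (\lnot p2 \lor \lnot p1) \lor \lnot p3) \land (\lnot p3 \to (p2 \to \lnot p1))   [eliminate \to]
≡ (\lnot (\lnot p2 \lor \lnot p1) \lor \lnot p3) \land (\lnot \lnot p3 \lor (p2 \to \lnot p1))   [eliminate \to]
≡ (\lnot (\lnot p2 \lor \lnot p1) \lor \lnot p3) \land (\lnot \lnot p3 \lor \lnot p2 \lor \lnot p1)   [eliminate \to]
≡ ((\lnot \lnot p2 \land \lnot \lnot p1) \lor \lnot p3) \land (\lnot \lnot p3 \lor \lnot p2 \lor \lnot p1)   [De Morgan]
≡ ((p2 \land \lnot \lnot p1) \lor \lnot p3) \land (\lnot \lnot p3 \lor \lnot p2 \lor \lnot p1)   [double negation]
≡ ((p2 \land p1) \lor \lnot p3) \land (\lnot \lnot p3 \lor \lnot p2 \lor \lnot p1)   [double negation]
≡ ((p2 \land p1) \lor \lnot p3) \land (p3 \lor \lnot p2 \lor \lnot p1)   [double negation]
≡ (p2 \land p1 \land p3) \lor (p2 \land p1 \land \lnot p2) \lor (p2 \land p1 \land \lnot p1) \lor (\lnot p3 \land p3) \lor (\lnot p3 \land \lnot p2) \lor (\lnot p3 \land \lnot p1)   [distribute \land over \lor]
≡ (p2 \land p1 \land p3) \lor (\lnot p3 \land \lnot p2) \lor (\lnot p3 \land \lnot p1)   [simplify]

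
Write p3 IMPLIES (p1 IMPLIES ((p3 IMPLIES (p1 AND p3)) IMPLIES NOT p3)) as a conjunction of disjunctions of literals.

p3 IMPLIES (p1 IMPLIES ((p3 IMPLIES (p1 AND p3)) IMPLIES NOT p3))
⇔ NOT p3 OR (p1 IMPLIES ((p3 IMPLIES (p1 AND p3)) IMPLIES NOT p3))   [eliminate IMPLIES]
⇔ NOT p3 OR NOT p1 OR ((p3 IMPLIES (p1 AND p3)) IMPLIES NOT p3)   [eliminate IMPLIES]
⇔ NOT p3 OR NOT p1 OR NOT (p3 IMPLIES (p1 AND p3)) OR NOT p3   [eliminate IMPLIES]
⇔ NOT p3 OR NOT p1 OR NOT (NOT p3 OR (p1 AND p3)) OR NOT p3   [eliminate IMPLIES]
⇔ NOT p3 OR NOT p1 OR (NOT NOT p3 AND NOT (p1 AND p3)) OR NOT p3   [De Morgan]
⇔ NOT p3 OR NOT p1 OR (p3 AND NOT (p1 AND p3)) OR NOT p3   [double negation]
⇔ NOT p3 OR NOT p1 OR (p3 AND (NOT p1 OR NOT p3)) OR NOT p3   [De Morgan]
⇔ (NOT p3 OR NOT p1 OR p3 OR NOT p3) AND (NOT p3 OR NOT p1 OR NOT p1 OR NOT p3 OR NOT p3)   [distribute OR over AND]
⇔ NOT p3 OR NOT p1   [simplify]

NOT p3 OR NOT p1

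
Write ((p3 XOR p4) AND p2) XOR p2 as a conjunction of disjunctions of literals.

p2 AND (NOT p3 OR p4 OR NOT p2) AND (NOT p4 OR p3 OR NOT p2)

((p3 XOR p4) AND p2) XOR p2
≡ (((p3 XOR p4) AND p2) OR p2) AND NOT ((p3 XOR p4) AND p2 AND p2)   [expand XOR]
≡ (((p3 OR p4) AND NOT (p3 AND p4) AND p2) OR p2) AND NOT ((p3 XOR p4) AND p2 AND p2)   [expand XOR]
≡ (((p3 OR p4) AND NOT (p3 AND p4) AND p2) OR p2) AND NOT ((p3 OR p4) AND NOT (p3 AND p4) AND p2 AND p2)   [expand XOR]
≡ (((p3 OR p4) AND (NOT p3 OR NOT p4) AND p2) OR p2) AND NOT ((p3 OR p4) AND NOT (p3 AND p4) AND p2 AND p2)   [De Morgan]
≡ (((p3 OR p4) AND (NOT p3 OR NOT p4) AND p2) OR p2) AND (NOT (p3 OR p4) OR NOT NOT (p3 AND p4) OR NOT p2 OR NOT p2)   [De Morgan]
≡ (((p3 OR p4) AND (NOT p3 OR NOT p4) AND p2) OR p2) AND ((NOT p3 AND NOT p4) OR NOT NOT (p3 AND p4) OR NOT p2 OR NOT p2)   [De Morgan]
≡ (((p3 OR p4) AND (NOT p3 OR NOT p4) AND p2) OR p2) AND ((NOT p3 AND NOT p4) OR (p3 AND p4) OR NOT p2 OR NOT p2)   [double negation]
≡ (p3 OR p4 OR p2) AND (NOT p3 OR NOT p4 OR p2) AND (p2 OR p2) AND (NOT p3 OR p3 OR NOT p2 OR NOT p2) AND (NOT p3 OR p4 OR NOT p2 OR NOT p2) AND (NOT p4 OR p3 OR NOT p2 OR NOT p2) AND (NOT p4 OR p4 OR NOT p2 OR NOT p2)   [distribute OR over AND]
≡ p2 AND (NOT p3 OR p4 OR NOT p2) AND (NOT p4 OR p3 OR NOT p2)   [simplify]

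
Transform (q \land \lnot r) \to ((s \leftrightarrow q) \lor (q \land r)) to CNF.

(q \land \lnot r) \to ((s \leftrightarrow q) \lor (q \land r))
≡ \lnot (q \land \lnot r) \lor (s \leftrightarrow q) \lor (q \land r)   — eliminate \to
≡ \lnot (q \land \lnot r) \lor ((s \to q) \land (q \to s)) \lor (q \land r)   — eliminate \leftrightarrow
≡ \lnot (q \land \lnot r) \lor ((\lnot s \lor q) \land (q \to s)) \lor (q \land r)   — eliminate \to
≡ \lnot (q \land \lnot r) \lor ((\lnot s \lor q) \land (\lnot q \lor s)) \lor (q \land r)   — eliminate \to
≡ \lnot q \lor \lnot \lnot r \lor ((\lnot s \lor q) \land (\lnot q \lor s)) \lor (q \land r)   — De Morgan
≡ \lnot q \lor r \lor ((\lnot s \lor q) \land (\lnot q \lor s)) \lor (q \land r)   — double negation
≡ (\lnot q \lor r \lor \lnot s \lor q \lor q) \land (\lnot q \lor r \lor \lnot s \lor q \lor r) \land (\lnot q \lor r \lor \lnot q \lor s \lor q) \land (\lnot q \lor r \lor \lnot q \lor s \lor r)   — distribute \lor over \land
≡ \lnot q \lor r \lor s   — simplify

\lnot q \lor r \lor s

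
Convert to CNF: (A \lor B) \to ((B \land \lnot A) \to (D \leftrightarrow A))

(A \lor B) \to ((B \land \lnot A) \to (D \leftrightarrow A))
≡ \lnot (A \lor B) \lor ((B \land \lnot A) \to (D \leftrightarrow A))   [eliminate \to]
≡ \lnot (A \lor B) \lor \lnot (B \land \lnot A) \lor (D \leftrightarrow A)   [eliminate \to]
≡ \lnot (A \lor B) \lor \lnot (B \land \lnot A) \lor ((D \to A) \land (A \to D))   [eliminate \leftrightarrow]
≡ \lnot (A \lor B) \lor \lnot (B \land \lnot A) \lor ((\lnot D \lor A) \land (A \to D))   [eliminate \to]
≡ \lnot (A \lor B) \lor \lnot (B \land \lnot A) \lor ((\lnot D \lor A) \land (\lnot A \lor D))   [eliminate \to]
≡ (\lnot A \land \lnot B) \lor \lnot (B \land \lnot A) \lor ((\lnot D \lor A) \land (\lnot A \lor D))   [De Morgan]
≡ (\lnot A \land \lnot B) \lor \lnot B \lor \lnot \lnot A \lor ((\lnot D \lor A) \land (\lnot A \lor D))   [De Morgan]
≡ (\lnot A \land \lnot B) \lor \lnot B \lor A \lor ((\lnot D \lor A) \land (\lnot A \lor D))   [double negation]
≡ (\lnot A \lor \lnot B \lor A \lor \lnot D \lor A) \land (\lnot A \lor \lnot B \lor A \lor \lnot A \lor D) \land (\lnot B \lor \lnot B \lor A \lor \lnot D \lor A) \land (\lnot B \lor \lnot B \lor A \lor \lnot A \lor D)   [distribute \lor over \land]
≡ \lnot B \lor A \lor \lnot D   [simplify]

\lnot B \lor A \lor \lnot D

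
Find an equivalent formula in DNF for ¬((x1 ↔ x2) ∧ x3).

¬((x1 ↔ x2) ∧ x3)
⇔ ¬((x1 → x2) ∧ (x2 → x1) ∧ x3)   — eliminate ↔
⇔ ¬((¬x1 ∨ x2) ∧ (x2 → x1) ∧ x3)   — eliminate →
⇔ ¬((¬x1 ∨ x2) ∧ (¬x2 ∨ x1) ∧ x3)   — eliminate →
⇔ ¬(¬x1 ∨ x2) ∨ ¬(¬x2 ∨ x1) ∨ ¬x3   — De Morgan
⇔ (¬¬x1 ∧ ¬x2) ∨ ¬(¬x2 ∨ x1) ∨ ¬x3   — De Morgan
⇔ (x1 ∧ ¬x2) ∨ ¬(¬x2 ∨ x1) ∨ ¬x3   — double negation
⇔ (x1 ∧ ¬x2) ∨ (¬¬x2 ∧ ¬x1) ∨ ¬x3   — De Morgan
⇔ (x1 ∧ ¬x2) ∨ (x2 ∧ ¬x1) ∨ ¬x3   — double negation

(x1 ∧ ¬x2) ∨ (x2 ∧ ¬x1) ∨ ¬x3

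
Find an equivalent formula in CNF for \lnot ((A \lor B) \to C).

(A \lor B) \land \lnot C

\lnot ((A \lor B) \to C)
⇔ \lnot (\lnot (A \lor B) \lor C)   — eliminate \to
⇔ \lnot \lnot (A \lor B) \land \lnot C   — De Morgan
⇔ (A \lor B) \land \lnot C   — double negation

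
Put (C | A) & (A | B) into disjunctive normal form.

(C | A) & (A | B)
≡ (C & A) | (C & B) | (A & A) | (A & B)   [distribute & over |]
≡ (C & B) | A   [simplify]

(C & B) | A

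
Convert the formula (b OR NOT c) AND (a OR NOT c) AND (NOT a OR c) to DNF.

(b OR NOT c) AND (a OR NOT c) AND (NOT a OR c)
≡ (b AND a AND NOT a) OR (b AND a AND c) OR (b AND NOT c AND NOT a) OR (b AND NOT c AND c) OR (NOT c AND a AND NOT a) OR (NOT c AND a AND c) OR (NOT c AND NOT c AND NOT a) OR (NOT c AND NOT c AND c)   (distribute AND over OR)
≡ (b AND a AND c) OR (NOT c AND NOT a)   (simplify)

(b AND a AND c) OR (NOT c AND NOT a)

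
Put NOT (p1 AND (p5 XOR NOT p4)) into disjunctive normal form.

NOT (p1 AND (p5 XOR NOT p4))
≡ NOT (p1 AND ((p5 AND NOT NOT p4) OR (NOT p5 AND NOT p4)))   (expand XOR)
≡ NOT p1 OR NOT ((p5 AND NOT NOT p4) OR (NOT p5 AND NOT p4))   (De Morgan)
≡ NOT p1 OR (NOT (p5 AND NOT NOT p4) AND NOT (NOT p5 AND NOT p4))   (De Morgan)
≡ NOT p1 OR ((NOT p5 OR NOT NOT NOT p4) AND NOT (NOT p5 AND NOT p4))   (De Morgan)
≡ NOT p1 OR ((NOT p5 OR NOT p4) AND NOT (NOT p5 AND NOT p4))   (double negation)
≡ NOT p1 OR ((NOT p5 OR NOT p4) AND (NOT NOT p5 OR NOT NOT p4))   (De Morgan)
≡ NOT p1 OR ((NOT p5 OR NOT p4) AND (p5 OR NOT NOT p4))   (double negation)
≡ NOT p1 OR ((NOT p5 OR NOT p4) AND (p5 OR p4))   (double negation)
≡ NOT p1 OR (NOT p5 AND p5) OR (NOT p5 AND p4) OR (NOT p4 AND p5) OR (NOT p4 AND p4)   (distribute AND over OR)
≡ NOT p1 OR (NOT p5 AND p4) OR (NOT p4 AND p5)   (simplify)

NOT p1 OR (NOT p5 AND p4) OR (NOT p4 AND p5)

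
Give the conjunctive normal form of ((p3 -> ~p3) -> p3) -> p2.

((p3 -> ~p3) -> p3) -> p2
≡ ~((p3 -> ~p3) -> p3) | p2   [eliminate ->]
≡ ~(~(p3 -> ~p3) | p3) | p2   [eliminate ->]
≡ ~(~(~p3 | ~p3) | p3) | p2   [eliminate ->]
≡ (~~(~p3 | ~p3) & ~p3) | p2   [De Morgan]
≡ ((~p3 | ~p3) & ~p3) | p2   [double negation]
≡ (~p3 | ~p3 | p2) & (~p3 | p2)   [distribute | over &]
≡ ~p3 | p2   [simplify]

~p3 | p2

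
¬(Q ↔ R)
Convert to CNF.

¬(Q ↔ R)
≡ ¬((Q → R) ∧ (R → Q))   (eliminate ↔)
≡ ¬((¬Q ∨ R) ∧ (R → Q))   (eliminate →)
≡ ¬((¬Q ∨ R) ∧ (¬R ∨ Q))   (eliminate →)
≡ ¬(¬Q ∨ R) ∨ ¬(¬R ∨ Q)   (De Morgan)
≡ (¬¬Q ∧ ¬R) ∨ ¬(¬R ∨ Q)   (De Morgan)
≡ (Q ∧ ¬R) ∨ ¬(¬R ∨ Q)   (double negation)
≡ (Q ∧ ¬R) ∨ (¬¬R ∧ ¬Q)   (De Morgan)
≡ (Q ∧ ¬R) ∨ (R ∧ ¬Q)   (double negation)
≡ (Q ∨ R) ∧ (Q ∨ ¬Q) ∧ (¬R ∨ R) ∧ (¬R ∨ ¬Q)   (distribute ∨ over ∧)
≡ (Q ∨ R) ∧ (¬R ∨ ¬Q)   (simplify)

(Q ∨ R) ∧ (¬R ∨ ¬Q)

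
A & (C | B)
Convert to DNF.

(A & C) | (A & B)

A & (C | B)
≡ (A & C) | (A & B)   (distribute & over |)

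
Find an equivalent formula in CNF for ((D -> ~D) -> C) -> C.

((D -> ~D) -> C) -> C
= ~((D -> ~D) -> C) | C   — eliminate ->
= ~(~(D -> ~D) | C) | C   — eliminate ->
= ~(~(~D | ~D) | C) | C   — eliminate ->
= (~~(~D | ~D) & ~C) | C   — De Morgan
= ((~D | ~D) & ~C) | C   — double negation
= (~D | ~D | C) & (~C | C)   — distribute | over &
= ~D | C   — simplify

~D | C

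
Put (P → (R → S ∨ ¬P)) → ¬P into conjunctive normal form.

(R ∨ ¬P) ∧ (¬S ∨ ¬P)

(P → (R → S ∨ ¬P)) → ¬P
≡ ¬(P → (R → S ∨ ¬P)) ∨ ¬P   (eliminate →)
≡ ¬(¬P ∨ (R → S ∨ ¬P)) ∨ ¬P   (eliminate →)
≡ ¬(¬P ∨ ¬R ∨ S ∨ ¬P) ∨ ¬P   (eliminate →)
≡ ¬¬P ∧ ¬¬R ∧ ¬S ∧ ¬¬P ∨ ¬P   (De Morgan)
≡ P ∧ ¬¬R ∧ ¬S ∧ ¬¬P ∨ ¬P   (double negation)
≡ P ∧ R ∧ ¬S ∧ ¬¬P ∨ ¬P   (double negation)
≡ P ∧ R ∧ ¬S ∧ P ∨ ¬P   (double negation)
≡ (P ∨ ¬P) ∧ (R ∨ ¬P) ∧ (¬S ∨ ¬P) ∧ (P ∨ ¬P)   (distribute ∨ over ∧)
≡ (R ∨ ¬P) ∧ (¬S ∨ ¬P)   (simplify)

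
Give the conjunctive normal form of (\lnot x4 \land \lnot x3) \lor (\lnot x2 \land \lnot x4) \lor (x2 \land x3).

(\lnot x4 \lor x2) \land (\lnot x4 \lor x3)

(\lnot x4 \land \lnot x3) \lor (\lnot x2 \land \lnot x4) \lor (x2 \land x3)
= (\lnot x4 \lor \lnot x2 \lor x2) \land (\lnot x4 \lor \lnot x2 \lor x3) \land (\lnot x4 \lor \lnot x4 \lor x2) \land (\lnot x4 \lor \lnot x4 \lor x3) \land (\lnot x3 \lor \lnot x2 \lor x2) \land (\lnot x3 \lor \lnot x2 \lor x3) \land (\lnot x3 \lor \lnot x4 \lor x2) \land (\lnot x3 \lor \lnot x4 \lor x3)   — distribute \lor over \land
= (\lnot x4 \lor x2) \land (\lnot x4 \lor x3)   — simplify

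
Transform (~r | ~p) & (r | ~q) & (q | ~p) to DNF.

(~p & r) | (~p & ~q)

(~r | ~p) & (r | ~q) & (q | ~p)
⇔ (~r & r & q) | (~r & r & ~p) | (~r & ~q & q) | (~r & ~q & ~p) | (~p & r & q) | (~p & r & ~p) | (~p & ~q & q) | (~p & ~q & ~p)   — distribute & over |
⇔ (~p & r) | (~p & ~q)   — simplify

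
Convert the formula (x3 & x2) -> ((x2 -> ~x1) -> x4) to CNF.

(x3 & x2) -> ((x2 -> ~x1) -> x4)
= ~(x3 & x2) | ((x2 -> ~x1) -> x4)   — eliminate ->
= ~(x3 & x2) | ~(x2 -> ~x1) | x4   — eliminate ->
= ~(x3 & x2) | ~(~x2 | ~x1) | x4   — eliminate ->
= ~x3 | ~x2 | ~(~x2 | ~x1) | x4   — De Morgan
= ~x3 | ~x2 | (~~x2 & ~~x1) | x4   — De Morgan
= ~x3 | ~x2 | (x2 & ~~x1) | x4   — double negation
= ~x3 | ~x2 | (x2 & x1) | x4   — double negation
= (~x3 | ~x2 | x2 | x4) & (~x3 | ~x2 | x1 | x4)   — distribute | over &
= ~x3 | ~x2 | x1 | x4   — simplify

~x3 | ~x2 | x1 | x4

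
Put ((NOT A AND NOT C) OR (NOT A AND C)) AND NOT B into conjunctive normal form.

NOT A AND NOT B

((NOT A AND NOT C) OR (NOT A AND C)) AND NOT B
≡ (NOT A OR NOT A) AND (NOT A OR C) AND (NOT C OR NOT A) AND (NOT C OR C) AND NOT B   — distribute OR over AND
≡ NOT A AND NOT B   — simplify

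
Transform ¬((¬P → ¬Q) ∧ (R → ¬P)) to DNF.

¬((¬P → ¬Q) ∧ (R → ¬P))
⇔ ¬((¬¬P ∨ ¬Q) ∧ (R → ¬P))   [eliminate →]
⇔ ¬((¬¬P ∨ ¬Q) ∧ (¬R ∨ ¬P))   [eliminate →]
⇔ ¬(¬¬P ∨ ¬Q) ∨ ¬(¬R ∨ ¬P)   [De Morgan]
⇔ (¬¬¬P ∧ ¬¬Q) ∨ ¬(¬R ∨ ¬P)   [De Morgan]
⇔ (¬P ∧ ¬¬Q) ∨ ¬(¬R ∨ ¬P)   [double negation]
⇔ (¬P ∧ Q) ∨ ¬(¬R ∨ ¬P)   [double negation]
⇔ (¬P ∧ Q) ∨ (¬¬R ∧ ¬¬P)   [De Morgan]
⇔ (¬P ∧ Q) ∨ (R ∧ ¬¬P)   [double negation]
⇔ (¬P ∧ Q) ∨ (R ∧ P)   [double negation]

(¬P ∧ Q) ∨ (R ∧ P)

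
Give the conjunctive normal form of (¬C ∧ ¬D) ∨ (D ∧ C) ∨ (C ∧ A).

(¬C ∧ ¬D) ∨ (D ∧ C) ∨ (C ∧ A)
= (¬C ∨ D ∨ C) ∧ (¬C ∨ D ∨ A) ∧ (¬C ∨ C ∨ C) ∧ (¬C ∨ C ∨ A) ∧ (¬D ∨ D ∨ C) ∧ (¬D ∨ D ∨ A) ∧ (¬D ∨ C ∨ C) ∧ (¬D ∨ C ∨ A)   [distribute ∨ over ∧]
= (¬C ∨ D ∨ A) ∧ (¬D ∨ C)   [simplify]

(¬C ∨ D ∨ A) ∧ (¬D ∨ C)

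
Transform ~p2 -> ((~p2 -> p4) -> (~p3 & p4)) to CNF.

p2 | ~p4 | ~p3

~p2 -> ((~p2 -> p4) -> (~p3 & p4))
= ~~p2 | ((~p2 -> p4) -> (~p3 & p4))   [eliminate ->]
= ~~p2 | ~(~p2 -> p4) | (~p3 & p4)   [eliminate ->]
= ~~p2 | ~(~~p2 | p4) | (~p3 & p4)   [eliminate ->]
= p2 | ~(~~p2 | p4) | (~p3 & p4)   [double negation]
= p2 | (~~~p2 & ~p4) | (~p3 & p4)   [De Morgan]
= p2 | (~p2 & ~p4) | (~p3 & p4)   [double negation]
= (p2 | ~p2 | ~p3) & (p2 | ~p2 | p4) & (p2 | ~p4 | ~p3) & (p2 | ~p4 | p4)   [distribute | over &]
= p2 | ~p4 | ~p3   [simplify]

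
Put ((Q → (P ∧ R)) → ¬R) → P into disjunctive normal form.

(¬Q ∧ R) ∨ P

((Q → (P ∧ R)) → ¬R) → P
≡ ¬((Q → (P ∧ R)) → ¬R) ∨ P   [eliminate →]
≡ ¬(¬(Q → (P ∧ R)) ∨ ¬R) ∨ P   [eliminate →]
≡ ¬(¬(¬Q ∨ (P ∧ R)) ∨ ¬R) ∨ P   [eliminate →]
≡ (¬¬(¬Q ∨ (P ∧ R)) ∧ ¬¬R) ∨ P   [De Morgan]
≡ ((¬Q ∨ (P ∧ R)) ∧ ¬¬R) ∨ P   [double negation]
≡ ((¬Q ∨ (P ∧ R)) ∧ R) ∨ P   [double negation]
≡ (¬Q ∧ R) ∨ (P ∧ R ∧ R) ∨ P   [distribute ∧ over ∨]
≡ (¬Q ∧ R) ∨ P   [simplify]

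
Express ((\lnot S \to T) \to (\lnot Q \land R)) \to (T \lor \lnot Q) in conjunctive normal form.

((\lnot S \to T) \to (\lnot Q \land R)) \to (T \lor \lnot Q)
≡ \lnot ((\lnot S \to T) \to (\lnot Q \land R)) \lor T \lor \lnot Q   — eliminate \to
≡ \lnot (\lnot (\lnot S \to T) \lor (\lnot Q \land R)) \lor T \lor \lnot Q   — eliminate \to
≡ \lnot (\lnot (\lnot \lnot S \lor T) \lor (\lnot Q \land R)) \lor T \lor \lnot Q   — eliminate \to
≡ (\lnot \lnot (\lnot \lnot S \lor T) \land \lnot (\lnot Q \land R)) \lor T \lor \lnot Q   — De Morgan
≡ ((\lnot \lnot S \lor T) \land \lnot (\lnot Q \land R)) \lor T \lor \lnot Q   — double negation
≡ ((S \lor T) \land \lnot (\lnot Q \land R)) \lor T \lor \lnot Q   — double negation
≡ ((S \lor T) \land (\lnot \lnot Q \lor \lnot R)) \lor T \lor \lnot Q   — De Morgan
≡ ((S \lor T) \land (Q \lor \lnot R)) \lor T \lor \lnot Q   — double negation
≡ (S \lor T \lor T \lor \lnot Q) \land (Q \lor \lnot R \lor T \lor \lnot Q)   — distribute \lor over \land
≡ S \lor T \lor \lnot Q   — simplify

S \lor T \lor \lnot Q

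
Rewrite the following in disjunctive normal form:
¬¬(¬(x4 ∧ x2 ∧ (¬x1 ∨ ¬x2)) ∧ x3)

¬¬(¬(x4 ∧ x2 ∧ (¬x1 ∨ ¬x2)) ∧ x3)
≡ ¬(x4 ∧ x2 ∧ (¬x1 ∨ ¬x2)) ∧ x3   [double negation]
≡ (¬x4 ∨ ¬x2 ∨ ¬(¬x1 ∨ ¬x2)) ∧ x3   [De Morgan]
≡ (¬x4 ∨ ¬x2 ∨ (¬¬x1 ∧ ¬¬x2)) ∧ x3   [De Morgan]
≡ (¬x4 ∨ ¬x2 ∨ (x1 ∧ ¬¬x2)) ∧ x3   [double negation]
≡ (¬x4 ∨ ¬x2 ∨ (x1 ∧ x2)) ∧ x3   [double negation]
≡ (¬x4 ∧ x3) ∨ (¬x2 ∧ x3) ∨ (x1 ∧ x2 ∧ x3)   [distribute ∧ over ∨]

(¬x4 ∧ x3) ∨ (¬x2 ∧ x3) ∨ (x1 ∧ x2 ∧ x3)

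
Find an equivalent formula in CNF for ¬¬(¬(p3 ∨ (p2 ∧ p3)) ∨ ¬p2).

¬p3 ∨ ¬p2

¬¬(¬(p3 ∨ (p2 ∧ p3)) ∨ ¬p2)
= ¬(p3 ∨ (p2 ∧ p3)) ∨ ¬p2
= (¬p3 ∧ ¬(p2 ∧ p3)) ∨ ¬p2
= (¬p3 ∧ (¬p2 ∨ ¬p3)) ∨ ¬p2
= (¬p3 ∨ ¬p2) ∧ (¬p2 ∨ ¬p3 ∨ ¬p2)
= ¬p3 ∨ ¬p2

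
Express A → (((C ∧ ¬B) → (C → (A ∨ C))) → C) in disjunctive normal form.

A → (((C ∧ ¬B) → (C → (A ∨ C))) → C)
= ¬A ∨ (((C ∧ ¬B) → (C → (A ∨ C))) → C)   [eliminate →]
= ¬A ∨ ¬((C ∧ ¬B) → (C → (A ∨ C))) ∨ C   [eliminate →]
= ¬A ∨ ¬(¬(C ∧ ¬B) ∨ (C → (A ∨ C))) ∨ C   [eliminate →]
= ¬A ∨ ¬(¬(C ∧ ¬B) ∨ ¬C ∨ A ∨ C) ∨ C   [eliminate →]
= ¬A ∨ (¬¬(C ∧ ¬B) ∧ ¬¬C ∧ ¬A ∧ ¬C) ∨ C   [De Morgan]
= ¬A ∨ (C ∧ ¬B ∧ ¬¬C ∧ ¬A ∧ ¬C) ∨ C   [double negation]
= ¬A ∨ (C ∧ ¬B ∧ C ∧ ¬A ∧ ¬C) ∨ C   [double negation]
= ¬A ∨ C   [simplify]

¬A ∨ C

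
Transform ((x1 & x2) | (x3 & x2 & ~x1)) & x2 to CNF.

(x1 | x3) & x2

((x1 & x2) | (x3 & x2 & ~x1)) & x2
⇔ (x1 | x3) & (x1 | x2) & (x1 | ~x1) & (x2 | x3) & (x2 | x2) & (x2 | ~x1) & x2
⇔ (x1 | x3) & x2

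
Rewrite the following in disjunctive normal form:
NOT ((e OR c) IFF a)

NOT ((e OR c) IFF a)
= NOT (((e OR c) IMPLIES a) AND (a IMPLIES (e OR c)))   (eliminate IFF)
= NOT ((NOT (e OR c) OR a) AND (a IMPLIES (e OR c)))   (eliminate IMPLIES)
= NOT ((NOT (e OR c) OR a) AND (NOT a OR e OR c))   (eliminate IMPLIES)
= NOT (NOT (e OR c) OR a) OR NOT (NOT a OR e OR c)   (De Morgan)
= (NOT NOT (e OR c) AND NOT a) OR NOT (NOT a OR e OR c)   (De Morgan)
= ((e OR c) AND NOT a) OR NOT (NOT a OR e OR c)   (double negation)
= ((e OR c) AND NOT a) OR (NOT NOT a AND NOT e AND NOT c)   (De Morgan)
= ((e OR c) AND NOT a) OR (a AND NOT e AND NOT c)   (double negation)
= (e AND NOT a) OR (c AND NOT a) OR (a AND NOT e AND NOT c)   (distribute AND over OR)

(e AND NOT a) OR (c AND NOT a) OR (a AND NOT e AND NOT c)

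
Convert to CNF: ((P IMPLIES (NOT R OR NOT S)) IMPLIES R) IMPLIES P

((P IMPLIES (NOT R OR NOT S)) IMPLIES R) IMPLIES P
⇔ NOT ((P IMPLIES (NOT R OR NOT S)) IMPLIES R) OR P
⇔ NOT (NOT (P IMPLIES (NOT R OR NOT S)) OR R) OR P
⇔ NOT (NOT (NOT P OR NOT R OR NOT S) OR R) OR P
⇔ (NOT NOT (NOT P OR NOT R OR NOT S) AND NOT R) OR P
⇔ ((NOT P OR NOT R OR NOT S) AND NOT R) OR P
⇔ (NOT P OR NOT R OR NOT S OR P) AND (NOT R OR P)
⇔ NOT R OR P

NOT R OR P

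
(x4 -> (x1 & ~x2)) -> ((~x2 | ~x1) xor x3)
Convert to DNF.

(x4 -> (x1 & ~x2)) -> ((~x2 | ~x1) xor x3)
≡ ~(x4 -> (x1 & ~x2)) | ((~x2 | ~x1) xor x3)   [eliminate ->]
≡ ~(~x4 | (x1 & ~x2)) | ((~x2 | ~x1) xor x3)   [eliminate ->]
≡ ~(~x4 | (x1 & ~x2)) | ((~x2 | ~x1) & ~x3) | (~(~x2 | ~x1) & x3)   [expand xor]
≡ (~~x4 & ~(x1 & ~x2)) | ((~x2 | ~x1) & ~x3) | (~(~x2 | ~x1) & x3)   [De Morgan]
≡ (x4 & ~(x1 & ~x2)) | ((~x2 | ~x1) & ~x3) | (~(~x2 | ~x1) & x3)   [double negation]
≡ (x4 & (~x1 | ~~x2)) | ((~x2 | ~x1) & ~x3) | (~(~x2 | ~x1) & x3)   [De Morgan]
≡ (x4 & (~x1 | x2)) | ((~x2 | ~x1) & ~x3) | (~(~x2 | ~x1) & x3)   [double negation]
≡ (x4 & (~x1 | x2)) | ((~x2 | ~x1) & ~x3) | (~~x2 & ~~x1 & x3)   [De Morgan]
≡ (x4 & (~x1 | x2)) | ((~x2 | ~x1) & ~x3) | (x2 & ~~x1 & x3)   [double negation]
≡ (x4 & (~x1 | x2)) | ((~x2 | ~x1) & ~x3) | (x2 & x1 & x3)   [double negation]
≡ (x4 & ~x1) | (x4 & x2) | (~x2 & ~x3) | (~x1 & ~x3) | (x2 & x1 & x3)   [distribute & over |]

(x4 & ~x1) | (x4 & x2) | (~x2 & ~x3) | (~x1 & ~x3) | (x2 & x1 & x3)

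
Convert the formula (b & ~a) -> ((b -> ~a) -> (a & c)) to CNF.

(b & ~a) -> ((b -> ~a) -> (a & c))
= ~(b & ~a) | ((b -> ~a) -> (a & c))
= ~(b & ~a) | ~(b -> ~a) | (a & c)
= ~(b & ~a) | ~(~b | ~a) | (a & c)
= ~b | ~~a | ~(~b | ~a) | (a & c)
= ~b | a | ~(~b | ~a) | (a & c)
= ~b | a | (~~b & ~~a) | (a & c)
= ~b | a | (b & ~~a) | (a & c)
= ~b | a | (b & a) | (a & c)
= (~b | a | b | a) & (~b | a | b | c) & (~b | a | a | a) & (~b | a | a | c)
= ~b | a

~b | a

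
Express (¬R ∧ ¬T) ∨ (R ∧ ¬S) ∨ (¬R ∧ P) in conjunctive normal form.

(¬R ∧ ¬T) ∨ (R ∧ ¬S) ∨ (¬R ∧ P)
⇔ (¬R ∨ R ∨ ¬R) ∧ (¬R ∨ R ∨ P) ∧ (¬R ∨ ¬S ∨ ¬R) ∧ (¬R ∨ ¬S ∨ P) ∧ (¬T ∨ R ∨ ¬R) ∧ (¬T ∨ R ∨ P) ∧ (¬T ∨ ¬S ∨ ¬R) ∧ (¬T ∨ ¬S ∨ P)   [distribute ∨ over ∧]
⇔ (¬R ∨ ¬S) ∧ (¬T ∨ R ∨ P) ∧ (¬T ∨ ¬S ∨ P)   [simplify]

(¬R ∨ ¬S) ∧ (¬T ∨ R ∨ P) ∧ (¬T ∨ ¬S ∨ P)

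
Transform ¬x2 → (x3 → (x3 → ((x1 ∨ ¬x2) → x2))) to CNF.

x2 ∨ ¬x3

¬x2 → (x3 → (x3 → ((x1 ∨ ¬x2) → x2)))
⇔ ¬¬x2 ∨ (x3 → (x3 → ((x1 ∨ ¬x2) → x2)))   (eliminate →)
⇔ ¬¬x2 ∨ ¬x3 ∨ (x3 → ((x1 ∨ ¬x2) → x2))   (eliminate →)
⇔ ¬¬x2 ∨ ¬x3 ∨ ¬x3 ∨ ((x1 ∨ ¬x2) → x2)   (eliminate →)
⇔ ¬¬x2 ∨ ¬x3 ∨ ¬x3 ∨ ¬(x1 ∨ ¬x2) ∨ x2   (eliminate →)
⇔ x2 ∨ ¬x3 ∨ ¬x3 ∨ ¬(x1 ∨ ¬x2) ∨ x2   (double negation)
⇔ x2 ∨ ¬x3 ∨ ¬x3 ∨ (¬x1 ∧ ¬¬x2) ∨ x2   (De Morgan)
⇔ x2 ∨ ¬x3 ∨ ¬x3 ∨ (¬x1 ∧ x2) ∨ x2   (double negation)
⇔ (x2 ∨ ¬x3 ∨ ¬x3 ∨ ¬x1 ∨ x2) ∧ (x2 ∨ ¬x3 ∨ ¬x3 ∨ x2 ∨ x2)   (distribute ∨ over ∧)
⇔ x2 ∨ ¬x3   (simplify)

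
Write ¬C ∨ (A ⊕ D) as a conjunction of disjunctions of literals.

¬C ∨ (A ⊕ D)
= ¬C ∨ (A ∨ D) ∧ ¬(A ∧ D)   (expand ⊕)
= ¬C ∨ (A ∨ D) ∧ (¬A ∨ ¬D)   (De Morgan)
= (¬C ∨ A ∨ D) ∧ (¬C ∨ ¬A ∨ ¬D)   (distribute ∨ over ∧)

(¬C ∨ A ∨ D) ∧ (¬C ∨ ¬A ∨ ¬D)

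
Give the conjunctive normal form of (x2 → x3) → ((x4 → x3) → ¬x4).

(x2 → x3) → ((x4 → x3) → ¬x4)
⇔ ¬(x2 → x3) ∨ ((x4 → x3) → ¬x4)   (eliminate →)
⇔ ¬(¬x2 ∨ x3) ∨ ((x4 → x3) → ¬x4)   (eliminate →)
⇔ ¬(¬x2 ∨ x3) ∨ ¬(x4 → x3) ∨ ¬x4   (eliminate →)
⇔ ¬(¬x2 ∨ x3) ∨ ¬(¬x4 ∨ x3) ∨ ¬x4   (eliminate →)
⇔ (¬¬x2 ∧ ¬x3) ∨ ¬(¬x4 ∨ x3) ∨ ¬x4   (De Morgan)
⇔ (x2 ∧ ¬x3) ∨ ¬(¬x4 ∨ x3) ∨ ¬x4   (double negation)
⇔ (x2 ∧ ¬x3) ∨ (¬¬x4 ∧ ¬x3) ∨ ¬x4   (De Morgan)
⇔ (x2 ∧ ¬x3) ∨ (x4 ∧ ¬x3) ∨ ¬x4   (double negation)
⇔ (x2 ∨ x4 ∨ ¬x4) ∧ (x2 ∨ ¬x3 ∨ ¬x4) ∧ (¬x3 ∨ x4 ∨ ¬x4) ∧ (¬x3 ∨ ¬x3 ∨ ¬x4)   (distribute ∨ over ∧)
⇔ ¬x3 ∨ ¬x4   (simplify)

¬x3 ∨ ¬x4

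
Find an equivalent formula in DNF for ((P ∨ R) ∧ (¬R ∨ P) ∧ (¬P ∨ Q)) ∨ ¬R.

(P ∧ Q) ∨ ¬R

((P ∨ R) ∧ (¬R ∨ P) ∧ (¬P ∨ Q)) ∨ ¬R
≡ (P ∧ ¬R ∧ ¬P) ∨ (P ∧ ¬R ∧ Q) ∨ (P ∧ P ∧ ¬P) ∨ (P ∧ P ∧ Q) ∨ (R ∧ ¬R ∧ ¬P) ∨ (R ∧ ¬R ∧ Q) ∨ (R ∧ P ∧ ¬P) ∨ (R ∧ P ∧ Q) ∨ ¬R
≡ (P ∧ Q) ∨ ¬R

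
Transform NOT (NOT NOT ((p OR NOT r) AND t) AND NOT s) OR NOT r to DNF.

NOT (NOT NOT ((p OR NOT r) AND t) AND NOT s) OR NOT r
= NOT NOT NOT ((p OR NOT r) AND t) OR NOT NOT s OR NOT r   [De Morgan]
= NOT ((p OR NOT r) AND t) OR NOT NOT s OR NOT r   [double negation]
= NOT (p OR NOT r) OR NOT t OR NOT NOT s OR NOT r   [De Morgan]
= (NOT p AND NOT NOT r) OR NOT t OR NOT NOT s OR NOT r   [De Morgan]
= (NOT p AND r) OR NOT t OR NOT NOT s OR NOT r   [double negation]
= (NOT p AND r) OR NOT t OR s OR NOT r   [double negation]

(NOT p AND r) OR NOT t OR s OR NOT r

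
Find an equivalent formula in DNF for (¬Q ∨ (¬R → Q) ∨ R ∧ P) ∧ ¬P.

(¬Q ∨ (¬R → Q) ∨ R ∧ P) ∧ ¬P
≡ (¬Q ∨ ¬¬R ∨ Q ∨ R ∧ P) ∧ ¬P
≡ (¬Q ∨ R ∨ Q ∨ R ∧ P) ∧ ¬P
≡ ¬Q ∧ ¬P ∨ R ∧ ¬P ∨ Q ∧ ¬P ∨ R ∧ P ∧ ¬P
≡ ¬Q ∧ ¬P ∨ R ∧ ¬P ∨ Q ∧ ¬P

¬Q ∧ ¬P ∨ R ∧ ¬P ∨ Q ∧ ¬P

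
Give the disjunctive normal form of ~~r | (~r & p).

~~r | (~r & p)
⇔ r | (~r & p)   (double negation)

r | (~r & p)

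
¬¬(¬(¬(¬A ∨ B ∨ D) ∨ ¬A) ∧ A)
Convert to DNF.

¬¬(¬(¬(¬A ∨ B ∨ D) ∨ ¬A) ∧ A)
= ¬(¬(¬A ∨ B ∨ D) ∨ ¬A) ∧ A
= ¬¬(¬A ∨ B ∨ D) ∧ ¬¬A ∧ A
= (¬A ∨ B ∨ D) ∧ ¬¬A ∧ A
= (¬A ∨ B ∨ D) ∧ A ∧ A
= (¬A ∧ A ∧ A) ∨ (B ∧ A ∧ A) ∨ (D ∧ A ∧ A)
= (B ∧ A) ∨ (D ∧ A)

(B ∧ A) ∨ (D ∧ A)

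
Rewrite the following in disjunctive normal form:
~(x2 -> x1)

~(x2 -> x1)
≡ ~(~x2 | x1)   — eliminate ->
≡ ~~x2 & ~x1   — De Morgan
≡ x2 & ~x1   — double negation

x2 & ~x1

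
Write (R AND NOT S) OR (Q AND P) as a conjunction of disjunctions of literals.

(R OR Q) AND (R OR P) AND (NOT S OR Q) AND (NOT S OR P)

(R AND NOT S) OR (Q AND P)
≡ (R OR Q) AND (R OR P) AND (NOT S OR Q) AND (NOT S OR P)   [distribute OR over AND]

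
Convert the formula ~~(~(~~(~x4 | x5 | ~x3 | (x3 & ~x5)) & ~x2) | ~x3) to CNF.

~~(~(~~(~x4 | x5 | ~x3 | (x3 & ~x5)) & ~x2) | ~x3)
≡ ~(~~(~x4 | x5 | ~x3 | (x3 & ~x5)) & ~x2) | ~x3   [double negation]
≡ ~~~(~x4 | x5 | ~x3 | (x3 & ~x5)) | ~~x2 | ~x3   [De Morgan]
≡ ~(~x4 | x5 | ~x3 | (x3 & ~x5)) | ~~x2 | ~x3   [double negation]
≡ (~~x4 & ~x5 & ~~x3 & ~(x3 & ~x5)) | ~~x2 | ~x3   [De Morgan]
≡ (x4 & ~x5 & ~~x3 & ~(x3 & ~x5)) | ~~x2 | ~x3   [double negation]
≡ (x4 & ~x5 & x3 & ~(x3 & ~x5)) | ~~x2 | ~x3   [double negation]
≡ (x4 & ~x5 & x3 & (~x3 | ~~x5)) | ~~x2 | ~x3   [De Morgan]
≡ (x4 & ~x5 & x3 & (~x3 | x5)) | ~~x2 | ~x3   [double negation]
≡ (x4 & ~x5 & x3 & (~x3 | x5)) | x2 | ~x3   [double negation]
≡ (x4 | x2 | ~x3) & (~x5 | x2 | ~x3) & (x3 | x2 | ~x3) & (~x3 | x5 | x2 | ~x3)   [distribute | over &]
≡ (x4 | x2 | ~x3) & (~x5 | x2 | ~x3) & (~x3 | x5 | x2)   [simplify]

(x4 | x2 | ~x3) & (~x5 | x2 | ~x3) & (~x3 | x5 | x2)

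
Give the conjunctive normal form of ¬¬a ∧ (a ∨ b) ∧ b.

¬¬a ∧ (a ∨ b) ∧ b
= a ∧ (a ∨ b) ∧ b   [double negation]
= a ∧ b   [simplify]

a ∧ b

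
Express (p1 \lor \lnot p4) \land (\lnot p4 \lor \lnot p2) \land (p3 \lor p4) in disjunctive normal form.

(p1 \land \lnot p2 \land p3) \lor (p1 \land \lnot p2 \land p4) \lor (\lnot p4 \land p3)

(p1 \lor \lnot p4) \land (\lnot p4 \lor \lnot p2) \land (p3 \lor p4)
⇔ (p1 \land \lnot p4 \land p3) \lor (p1 \land \lnot p4 \land p4) \lor (p1 \land \lnot p2 \land p3) \lor (p1 \land \lnot p2 \land p4) \lor (\lnot p4 \land \lnot p4 \land p3) \lor (\lnot p4 \land \lnot p4 \land p4) \lor (\lnot p4 \land \lnot p2 \land p3) \lor (\lnot p4 \land \lnot p2 \land p4)   [distribute \land over \lor]
⇔ (p1 \land \lnot p2 \land p3) \lor (p1 \land \lnot p2 \land p4) \lor (\lnot p4 \land p3)   [simplify]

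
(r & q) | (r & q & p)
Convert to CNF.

r & q

(r & q) | (r & q & p)
≡ (r | r) & (r | q) & (r | p) & (q | r) & (q | q) & (q | p)   (distribute | over &)
≡ r & q   (simplify)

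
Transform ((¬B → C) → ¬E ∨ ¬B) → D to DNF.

B ∧ E ∨ D

((¬B → C) → ¬E ∨ ¬B) → D
⇔ ¬((¬B → C) → ¬E ∨ ¬B) ∨ D   [eliminate →]
⇔ ¬(¬(¬B → C) ∨ ¬E ∨ ¬B) ∨ D   [eliminate →]
⇔ ¬(¬(¬¬B ∨ C) ∨ ¬E ∨ ¬B) ∨ D   [eliminate →]
⇔ ¬¬(¬¬B ∨ C) ∧ ¬¬E ∧ ¬¬B ∨ D   [De Morgan]
⇔ (¬¬B ∨ C) ∧ ¬¬E ∧ ¬¬B ∨ D   [double negation]
⇔ (B ∨ C) ∧ ¬¬E ∧ ¬¬B ∨ D   [double negation]
⇔ (B ∨ C) ∧ E ∧ ¬¬B ∨ D   [double negation]
⇔ (B ∨ C) ∧ E ∧ B ∨ D   [double negation]
⇔ B ∧ E ∧ B ∨ C ∧ E ∧ B ∨ D   [distribute ∧ over ∨]
⇔ B ∧ E ∨ D   [simplify]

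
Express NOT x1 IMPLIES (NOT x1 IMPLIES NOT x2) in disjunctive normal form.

x1 OR NOT x2

NOT x1 IMPLIES (NOT x1 IMPLIES NOT x2)
≡ NOT NOT x1 OR (NOT x1 IMPLIES NOT x2)
≡ NOT NOT x1 OR NOT NOT x1 OR NOT x2
≡ x1 OR NOT NOT x1 OR NOT x2
≡ x1 OR x1 OR NOT x2
≡ x1 OR NOT x2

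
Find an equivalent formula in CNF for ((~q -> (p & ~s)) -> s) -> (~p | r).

~s | ~p | r

((~q -> (p & ~s)) -> s) -> (~p | r)
≡ ~((~q -> (p & ~s)) -> s) | ~p | r   [eliminate ->]
≡ ~(~(~q -> (p & ~s)) | s) | ~p | r   [eliminate ->]
≡ ~(~(~~q | (p & ~s)) | s) | ~p | r   [eliminate ->]
≡ (~~(~~q | (p & ~s)) & ~s) | ~p | r   [De Morgan]
≡ ((~~q | (p & ~s)) & ~s) | ~p | r   [double negation]
≡ ((q | (p & ~s)) & ~s) | ~p | r   [double negation]
≡ (q | p | ~p | r) & (q | ~s | ~p | r) & (~s | ~p | r)   [distribute | over &]
≡ ~s | ~p | r   [simplify]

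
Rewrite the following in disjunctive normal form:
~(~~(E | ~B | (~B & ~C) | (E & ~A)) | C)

~E & B & ~C

~(~~(E | ~B | (~B & ~C) | (E & ~A)) | C)
≡ ~~~(E | ~B | (~B & ~C) | (E & ~A)) & ~C   [De Morgan]
≡ ~(E | ~B | (~B & ~C) | (E & ~A)) & ~C   [double negation]
≡ ~E & ~~B & ~(~B & ~C) & ~(E & ~A) & ~C   [De Morgan]
≡ ~E & B & ~(~B & ~C) & ~(E & ~A) & ~C   [double negation]
≡ ~E & B & (~~B | ~~C) & ~(E & ~A) & ~C   [De Morgan]
≡ ~E & B & (B | ~~C) & ~(E & ~A) & ~C   [double negation]
≡ ~E & B & (B | C) & ~(E & ~A) & ~C   [double negation]
≡ ~E & B & (B | C) & (~E | ~~A) & ~C   [De Morgan]
≡ ~E & B & (B | C) & (~E | A) & ~C   [double negation]
≡ (~E & B & B & ~E & ~C) | (~E & B & B & A & ~C) | (~E & B & C & ~E & ~C) | (~E & B & C & A & ~C)   [distribute & over |]
≡ ~E & B & ~C   [simplify]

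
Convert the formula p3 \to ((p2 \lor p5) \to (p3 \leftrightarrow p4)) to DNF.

\lnot p3 \lor (\lnot p2 \land \lnot p5) \lor (p4 \land p3)

p3 \to ((p2 \lor p5) \to (p3 \leftrightarrow p4))
= \lnot p3 \lor ((p2 \lor p5) \to (p3 \leftrightarrow p4))   — eliminate \to
= \lnot p3 \lor \lnot (p2 \lor p5) \lor (p3 \leftrightarrow p4)   — eliminate \to
= \lnot p3 \lor \lnot (p2 \lor p5) \lor ((p3 \to p4) \land (p4 \to p3))   — eliminate \leftrightarrow
= \lnot p3 \lor \lnot (p2 \lor p5) \lor ((\lnot p3 \lor p4) \land (p4 \to p3))   — eliminate \to
= \lnot p3 \lor \lnot (p2 \lor p5) \lor ((\lnot p3 \lor p4) \land (\lnot p4 \lor p3))   — eliminate \to
= \lnot p3 \lor (\lnot p2 \land \lnot p5) \lor ((\lnot p3 \lor p4) \land (\lnot p4 \lor p3))   — De Morgan
= \lnot p3 \lor (\lnot p2 \land \lnot p5) \lor (\lnot p3 \land \lnot p4) \lor (\lnot p3 \land p3) \lor (p4 \land \lnot p4) \lor (p4 \land p3)   — distribute \land over \lor
= \lnot p3 \lor (\lnot p2 \land \lnot p5) \lor (p4 \land p3)   — simplify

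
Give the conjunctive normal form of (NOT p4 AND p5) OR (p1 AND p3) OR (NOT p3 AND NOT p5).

(NOT p4 AND p5) OR (p1 AND p3) OR (NOT p3 AND NOT p5)
≡ (NOT p4 OR p1 OR NOT p3) AND (NOT p4 OR p1 OR NOT p5) AND (NOT p4 OR p3 OR NOT p3) AND (NOT p4 OR p3 OR NOT p5) AND (p5 OR p1 OR NOT p3) AND (p5 OR p1 OR NOT p5) AND (p5 OR p3 OR NOT p3) AND (p5 OR p3 OR NOT p5)   — distribute OR over AND
≡ (NOT p4 OR p1 OR NOT p3) AND (NOT p4 OR p1 OR NOT p5) AND (NOT p4 OR p3 OR NOT p5) AND (p5 OR p1 OR NOT p3)   — simplify

(NOT p4 OR p1 OR NOT p3) AND (NOT p4 OR p1 OR NOT p5) AND (NOT p4 OR p3 OR NOT p5) AND (p5 OR p1 OR NOT p3)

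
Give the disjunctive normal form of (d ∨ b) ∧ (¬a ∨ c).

(d ∧ ¬a) ∨ (d ∧ c) ∨ (b ∧ ¬a) ∨ (b ∧ c)

(d ∨ b) ∧ (¬a ∨ c)
= (d ∧ ¬a) ∨ (d ∧ c) ∨ (b ∧ ¬a) ∨ (b ∧ c)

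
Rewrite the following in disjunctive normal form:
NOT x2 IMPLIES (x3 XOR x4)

x2 OR (x3 AND NOT x4) OR (NOT x3 AND x4)

NOT x2 IMPLIES (x3 XOR x4)
≡ NOT NOT x2 OR (x3 XOR x4)   (eliminate IMPLIES)
≡ NOT NOT x2 OR (x3 AND NOT x4) OR (NOT x3 AND x4)   (expand XOR)
≡ x2 OR (x3 AND NOT x4) OR (NOT x3 AND x4)   (double negation)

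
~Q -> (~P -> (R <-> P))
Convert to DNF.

~Q -> (~P -> (R <-> P))
⇔ ~~Q | (~P -> (R <-> P))   — eliminate ->
⇔ ~~Q | ~~P | (R <-> P)   — eliminate ->
⇔ ~~Q | ~~P | ((R -> P) & (P -> R))   — eliminate <->
⇔ ~~Q | ~~P | ((~R | P) & (P -> R))   — eliminate ->
⇔ ~~Q | ~~P | ((~R | P) & (~P | R))   — eliminate ->
⇔ Q | ~~P | ((~R | P) & (~P | R))   — double negation
⇔ Q | P | ((~R | P) & (~P | R))   — double negation
⇔ Q | P | (~R & ~P) | (~R & R) | (P & ~P) | (P & R)   — distribute & over |
⇔ Q | P | (~R & ~P)   — simplify

Q | P | (~R & ~P)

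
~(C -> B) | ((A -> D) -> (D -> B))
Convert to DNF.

(C & ~B) | ~D | B

~(C -> B) | ((A -> D) -> (D -> B))
⇔ ~(~C | B) | ((A -> D) -> (D -> B))   [eliminate ->]
⇔ ~(~C | B) | ~(A -> D) | (D -> B)   [eliminate ->]
⇔ ~(~C | B) | ~(~A | D) | (D -> B)   [eliminate ->]
⇔ ~(~C | B) | ~(~A | D) | ~D | B   [eliminate ->]
⇔ (~~C & ~B) | ~(~A | D) | ~D | B   [De Morgan]
⇔ (C & ~B) | ~(~A | D) | ~D | B   [double negation]
⇔ (C & ~B) | (~~A & ~D) | ~D | B   [De Morgan]
⇔ (C & ~B) | (A & ~D) | ~D | B   [double negation]
⇔ (C & ~B) | ~D | B   [simplify]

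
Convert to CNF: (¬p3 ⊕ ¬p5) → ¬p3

p5 ∨ ¬p3

(¬p3 ⊕ ¬p5) → ¬p3
= ¬(¬p3 ⊕ ¬p5) ∨ ¬p3   (eliminate →)
= ¬((¬p3 ∨ ¬p5) ∧ ¬(¬p3 ∧ ¬p5)) ∨ ¬p3   (expand ⊕)
= ¬(¬p3 ∨ ¬p5) ∨ ¬¬(¬p3 ∧ ¬p5) ∨ ¬p3   (De Morgan)
= (¬¬p3 ∧ ¬¬p5) ∨ ¬¬(¬p3 ∧ ¬p5) ∨ ¬p3   (De Morgan)
= (p3 ∧ ¬¬p5) ∨ ¬¬(¬p3 ∧ ¬p5) ∨ ¬p3   (double negation)
= (p3 ∧ p5) ∨ ¬¬(¬p3 ∧ ¬p5) ∨ ¬p3   (double negation)
= (p3 ∧ p5) ∨ (¬p3 ∧ ¬p5) ∨ ¬p3   (double negation)
= (p3 ∨ ¬p3 ∨ ¬p3) ∧ (p3 ∨ ¬p5 ∨ ¬p3) ∧ (p5 ∨ ¬p3 ∨ ¬p3) ∧ (p5 ∨ ¬p5 ∨ ¬p3)   (distribute ∨ over ∧)
= p5 ∨ ¬p3   (simplify)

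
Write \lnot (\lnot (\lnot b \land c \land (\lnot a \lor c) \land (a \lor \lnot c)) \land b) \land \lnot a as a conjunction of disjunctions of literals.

\lnot b \land \lnot a

\lnot (\lnot (\lnot b \land c \land (\lnot a \lor c) \land (a \lor \lnot c)) \land b) \land \lnot a
≡ (\lnot \lnot (\lnot b \land c \land (\lnot a \lor c) \land (a \lor \lnot c)) \lor \lnot b) \land \lnot a
≡ ((\lnot b \land c \land (\lnot a \lor c) \land (a \lor \lnot c)) \lor \lnot b) \land \lnot a
≡ (\lnot b \lor \lnot b) \land (c \lor \lnot b) \land (\lnot a \lor c \lor \lnot b) \land (a \lor \lnot c \lor \lnot b) \land \lnot a
≡ \lnot b \land \lnot a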